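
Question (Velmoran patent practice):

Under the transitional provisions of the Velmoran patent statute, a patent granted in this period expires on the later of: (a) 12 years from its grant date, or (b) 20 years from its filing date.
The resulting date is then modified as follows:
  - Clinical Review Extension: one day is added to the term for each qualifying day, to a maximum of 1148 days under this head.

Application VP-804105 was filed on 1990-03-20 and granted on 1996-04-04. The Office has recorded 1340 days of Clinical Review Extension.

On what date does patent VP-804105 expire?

May 11, 2013

(a) grant + 12 years → 4 April 2008.
(b) filing + 20 years → 20 March 2010.
Later of the two: 20 March 2010.
Clinical Review Extension: 1340 days claimed exceeds the 1148-day cap, so +1148 days → 11 May 2013.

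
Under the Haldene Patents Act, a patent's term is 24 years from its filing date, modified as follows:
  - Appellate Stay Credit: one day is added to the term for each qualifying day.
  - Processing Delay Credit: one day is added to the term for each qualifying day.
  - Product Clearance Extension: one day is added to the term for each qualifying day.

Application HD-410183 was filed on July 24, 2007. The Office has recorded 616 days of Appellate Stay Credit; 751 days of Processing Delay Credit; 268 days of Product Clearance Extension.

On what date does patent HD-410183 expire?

January 14, 2036

Base term: filing date + 24 years → 24 July 2031.
Appellate Stay Credit: +616 days → 31 March 2033.
Processing Delay Credit: +751 days → 21 April 2035.
Product Clearance Extension: +268 days → 14 January 2036.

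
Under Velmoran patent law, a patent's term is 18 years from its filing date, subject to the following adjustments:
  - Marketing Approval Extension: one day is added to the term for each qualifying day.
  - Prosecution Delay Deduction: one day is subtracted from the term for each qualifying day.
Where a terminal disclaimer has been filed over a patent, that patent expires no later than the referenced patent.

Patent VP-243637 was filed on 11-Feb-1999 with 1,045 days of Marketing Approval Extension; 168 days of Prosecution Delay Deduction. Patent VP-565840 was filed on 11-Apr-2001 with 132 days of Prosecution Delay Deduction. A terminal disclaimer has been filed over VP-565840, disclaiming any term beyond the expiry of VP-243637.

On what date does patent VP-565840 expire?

2018-11-30

Natural term of VP-565840:
  Base: filing + 18 years → 11 April 2019.
  Prosecution Delay Deduction: −132 days → 30 November 2018.
Expiry of referenced patent VP-243637:
  Base: filing + 18 years → 11 February 2017.
  Marketing Approval Extension: +1045 days → 23 December 2019.
  Prosecution Delay Deduction: −168 days → 8 July 2019.
Terminal disclaimer: VP-565840 expires on the earlier of 30 November 2018 and 8 July 2019.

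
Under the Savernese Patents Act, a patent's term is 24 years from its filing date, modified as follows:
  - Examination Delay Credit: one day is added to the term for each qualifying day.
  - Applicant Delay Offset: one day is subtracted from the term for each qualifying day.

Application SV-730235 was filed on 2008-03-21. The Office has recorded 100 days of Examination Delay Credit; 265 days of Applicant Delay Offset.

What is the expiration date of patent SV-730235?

Base term: filing date + 24 years → 21 March 2032.
Examination Delay Credit: +100 days → 29 June 2032.
Applicant Delay Offset: −265 days → 8 October 2031.

2031-10-08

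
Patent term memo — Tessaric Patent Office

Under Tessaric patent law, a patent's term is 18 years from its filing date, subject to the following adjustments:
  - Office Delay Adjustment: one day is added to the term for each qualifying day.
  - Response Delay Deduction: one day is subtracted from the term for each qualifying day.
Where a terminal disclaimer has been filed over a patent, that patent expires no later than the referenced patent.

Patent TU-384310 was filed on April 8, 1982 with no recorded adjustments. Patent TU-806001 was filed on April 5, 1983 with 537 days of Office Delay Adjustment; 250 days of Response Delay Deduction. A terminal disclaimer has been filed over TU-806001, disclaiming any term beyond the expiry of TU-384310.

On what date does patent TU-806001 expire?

2000-04-08

Natural term of TU-806001:
  Base: filing + 18 years → 5 April 2001.
  Office Delay Adjustment: +537 days → 24 September 2002.
  Response Delay Deduction: −250 days → 17 January 2002.
Expiry of referenced patent TU-384310:
  Base: filing + 18 years → 8 April 2000.
Terminal disclaimer: TU-806001 expires on the earlier of 17 January 2002 and 8 April 2000.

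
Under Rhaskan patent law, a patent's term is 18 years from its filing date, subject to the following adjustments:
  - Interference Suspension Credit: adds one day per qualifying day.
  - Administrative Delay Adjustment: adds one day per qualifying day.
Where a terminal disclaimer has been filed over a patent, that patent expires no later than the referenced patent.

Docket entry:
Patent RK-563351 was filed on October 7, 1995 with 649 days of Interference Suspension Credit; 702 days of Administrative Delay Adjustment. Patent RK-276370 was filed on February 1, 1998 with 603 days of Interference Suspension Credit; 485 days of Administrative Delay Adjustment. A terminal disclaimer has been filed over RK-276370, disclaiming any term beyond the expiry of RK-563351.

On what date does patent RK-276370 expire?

June 19, 2017

Natural term of RK-276370:
  Base: filing + 18 years → 1 February 2016.
  Interference Suspension Credit: +603 days → 26 September 2017.
  Administrative Delay Adjustment: +485 days → 24 January 2019.
Expiry of referenced patent RK-563351:
  Base: filing + 18 years → 7 October 2013.
  Interference Suspension Credit: +649 days → 18 July 2015.
  Administrative Delay Adjustment: +702 days → 19 June 2017.
Terminal disclaimer: RK-276370 expires on the earlier of 24 January 2019 and 19 June 2017.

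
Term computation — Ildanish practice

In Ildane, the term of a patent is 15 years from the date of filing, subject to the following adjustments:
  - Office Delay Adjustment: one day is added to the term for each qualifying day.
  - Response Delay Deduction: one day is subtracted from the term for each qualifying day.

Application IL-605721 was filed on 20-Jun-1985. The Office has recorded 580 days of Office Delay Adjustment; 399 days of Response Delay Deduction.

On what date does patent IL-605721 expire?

Base term: filing date + 15 years → 20 June 2000.
Office Delay Adjustment: +580 days → 21 January 2002.
Response Delay Deduction: −399 days → 18 December 2000.

2000-12-18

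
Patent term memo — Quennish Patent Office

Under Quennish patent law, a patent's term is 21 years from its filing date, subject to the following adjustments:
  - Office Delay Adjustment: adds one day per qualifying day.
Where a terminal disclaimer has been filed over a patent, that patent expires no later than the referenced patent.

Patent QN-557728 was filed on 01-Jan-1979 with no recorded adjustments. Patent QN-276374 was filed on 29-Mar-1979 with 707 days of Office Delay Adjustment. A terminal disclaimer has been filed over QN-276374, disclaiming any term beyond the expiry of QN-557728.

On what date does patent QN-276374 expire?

2000-01-01

Natural term of QN-276374:
  Base: filing + 21 years → 29 March 2000.
  Office Delay Adjustment: +707 days → 6 March 2002.
Expiry of referenced patent QN-557728:
  Base: filing + 21 years → 1 January 2000.
Terminal disclaimer: QN-276374 expires on the earlier of 6 March 2002 and 1 January 2000.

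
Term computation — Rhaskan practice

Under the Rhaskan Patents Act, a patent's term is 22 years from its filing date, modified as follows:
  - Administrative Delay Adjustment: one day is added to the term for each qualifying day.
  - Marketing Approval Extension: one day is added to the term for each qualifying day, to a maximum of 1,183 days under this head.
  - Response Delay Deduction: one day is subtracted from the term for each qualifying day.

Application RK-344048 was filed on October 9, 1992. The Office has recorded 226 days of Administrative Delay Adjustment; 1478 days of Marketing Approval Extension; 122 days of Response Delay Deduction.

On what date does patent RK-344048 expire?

Base term: filing date + 22 years → 9 October 2014.
Administrative Delay Adjustment: +226 days → 23 May 2015.
Marketing Approval Extension: 1478 days claimed exceeds the 1183-day cap, so +1183 days → 18 August 2018.
Response Delay Deduction: −122 days → 18 April 2018.

April 18, 2018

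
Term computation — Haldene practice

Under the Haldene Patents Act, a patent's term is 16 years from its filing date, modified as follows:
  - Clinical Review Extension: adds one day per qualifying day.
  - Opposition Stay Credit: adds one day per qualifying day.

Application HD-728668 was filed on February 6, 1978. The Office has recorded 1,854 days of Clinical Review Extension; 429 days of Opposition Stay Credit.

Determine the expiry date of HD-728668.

May 8, 2000

Base term: filing date + 16 years → 6 February 1994.
Clinical Review Extension: +1854 days → 6 March 1999.
Opposition Stay Credit: +429 days → 8 May 2000.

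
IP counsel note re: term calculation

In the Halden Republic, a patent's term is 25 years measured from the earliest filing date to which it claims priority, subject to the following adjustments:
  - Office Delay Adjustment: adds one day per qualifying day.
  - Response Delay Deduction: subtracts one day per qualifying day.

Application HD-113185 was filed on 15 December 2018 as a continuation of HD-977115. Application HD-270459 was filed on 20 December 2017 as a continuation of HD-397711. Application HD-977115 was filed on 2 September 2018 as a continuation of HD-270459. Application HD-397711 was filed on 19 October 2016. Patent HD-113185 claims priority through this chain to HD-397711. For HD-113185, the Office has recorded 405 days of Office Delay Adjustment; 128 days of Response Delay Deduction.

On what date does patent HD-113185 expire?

Earliest priority filing: 19 October 2016.
Base term: 19 October 2016 + 25 years → 19 October 2041.
Office Delay Adjustment: +405 days → 28 November 2042.
Response Delay Deduction: −128 days → 23 July 2042.

July 23, 2042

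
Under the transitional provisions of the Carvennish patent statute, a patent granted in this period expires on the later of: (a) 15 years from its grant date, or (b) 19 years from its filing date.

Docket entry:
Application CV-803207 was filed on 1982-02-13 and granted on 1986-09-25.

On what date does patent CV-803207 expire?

September 25, 2001

(a) grant + 15 years → 25 September 2001.
(b) filing + 19 years → 13 February 2001.
Later of the two: 25 September 2001.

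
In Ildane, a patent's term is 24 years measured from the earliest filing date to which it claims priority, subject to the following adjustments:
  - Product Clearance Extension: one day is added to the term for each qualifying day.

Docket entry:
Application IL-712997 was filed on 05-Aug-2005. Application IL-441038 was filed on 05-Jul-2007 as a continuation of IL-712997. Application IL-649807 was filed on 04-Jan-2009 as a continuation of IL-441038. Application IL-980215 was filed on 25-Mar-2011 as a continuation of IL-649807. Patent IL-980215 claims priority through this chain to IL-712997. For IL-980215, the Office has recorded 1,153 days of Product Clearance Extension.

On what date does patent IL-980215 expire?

2032-10-01

Earliest priority filing: 5 August 2005.
Base term: 5 August 2005 + 24 years → 5 August 2029.
Product Clearance Extension: +1153 days → 1 October 2032.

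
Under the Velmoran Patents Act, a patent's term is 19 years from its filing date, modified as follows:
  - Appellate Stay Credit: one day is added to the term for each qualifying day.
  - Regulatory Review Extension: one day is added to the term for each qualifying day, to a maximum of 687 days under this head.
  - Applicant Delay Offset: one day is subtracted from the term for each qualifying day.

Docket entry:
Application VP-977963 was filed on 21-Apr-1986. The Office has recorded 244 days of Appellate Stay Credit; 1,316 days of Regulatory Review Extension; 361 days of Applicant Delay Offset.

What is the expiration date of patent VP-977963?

2006-11-12

Base term: filing date + 19 years → 21 April 2005.
Appellate Stay Credit: +244 days → 21 December 2005.
Regulatory Review Extension: 1316 days claimed exceeds the 687-day cap, so +687 days → 8 November 2007.
Applicant Delay Offset: −361 days → 12 November 2006.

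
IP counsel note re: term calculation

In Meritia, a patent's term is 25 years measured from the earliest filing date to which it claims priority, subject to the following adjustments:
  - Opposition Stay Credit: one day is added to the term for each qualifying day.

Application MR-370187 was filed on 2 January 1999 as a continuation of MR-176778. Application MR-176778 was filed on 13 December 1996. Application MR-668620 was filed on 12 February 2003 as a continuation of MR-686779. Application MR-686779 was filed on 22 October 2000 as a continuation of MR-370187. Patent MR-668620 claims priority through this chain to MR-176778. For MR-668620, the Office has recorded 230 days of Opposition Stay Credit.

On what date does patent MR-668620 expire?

July 31, 2022

Earliest priority filing: 13 December 1996.
Base term: 13 December 1996 + 25 years → 13 December 2021.
Opposition Stay Credit: +230 days → 31 July 2022.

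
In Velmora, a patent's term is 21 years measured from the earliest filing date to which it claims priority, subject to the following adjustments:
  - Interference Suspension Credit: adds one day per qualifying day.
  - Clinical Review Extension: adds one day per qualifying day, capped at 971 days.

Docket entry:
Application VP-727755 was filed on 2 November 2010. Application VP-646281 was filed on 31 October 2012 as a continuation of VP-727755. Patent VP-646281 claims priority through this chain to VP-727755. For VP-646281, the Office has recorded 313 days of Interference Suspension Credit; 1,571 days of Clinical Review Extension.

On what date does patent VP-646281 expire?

2035-05-09

Earliest priority filing: 2 November 2010.
Base term: 2 November 2010 + 21 years → 2 November 2031.
Interference Suspension Credit: +313 days → 10 September 2032.
Clinical Review Extension: 1571 days claimed exceeds the 971-day cap, so +971 days → 9 May 2035.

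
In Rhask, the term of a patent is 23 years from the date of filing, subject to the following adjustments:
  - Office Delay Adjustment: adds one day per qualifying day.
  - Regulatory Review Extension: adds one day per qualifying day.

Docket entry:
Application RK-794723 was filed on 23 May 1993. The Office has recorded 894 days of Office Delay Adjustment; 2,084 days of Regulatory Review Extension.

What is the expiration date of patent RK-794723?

2024-07-18

Base term: filing date + 23 years → 23 May 2016.
Office Delay Adjustment: +894 days → 3 November 2018.
Regulatory Review Extension: +2084 days → 18 July 2024.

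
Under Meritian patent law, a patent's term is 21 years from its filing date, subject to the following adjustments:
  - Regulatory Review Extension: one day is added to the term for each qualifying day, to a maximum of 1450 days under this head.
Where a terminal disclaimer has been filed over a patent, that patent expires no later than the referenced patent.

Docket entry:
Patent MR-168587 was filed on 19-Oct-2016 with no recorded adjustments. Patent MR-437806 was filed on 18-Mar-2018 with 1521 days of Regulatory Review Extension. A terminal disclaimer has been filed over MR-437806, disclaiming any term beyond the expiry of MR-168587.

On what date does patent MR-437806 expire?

Natural term of MR-437806:
  Base: filing + 21 years → 18 March 2039.
  Regulatory Review Extension: 1521 days claimed exceeds the 1450-day cap, so +1450 days → 7 March 2043.
Expiry of referenced patent MR-168587:
  Base: filing + 21 years → 19 October 2037.
Terminal disclaimer: MR-437806 expires on the earlier of 7 March 2043 and 19 October 2037.

October 19, 2037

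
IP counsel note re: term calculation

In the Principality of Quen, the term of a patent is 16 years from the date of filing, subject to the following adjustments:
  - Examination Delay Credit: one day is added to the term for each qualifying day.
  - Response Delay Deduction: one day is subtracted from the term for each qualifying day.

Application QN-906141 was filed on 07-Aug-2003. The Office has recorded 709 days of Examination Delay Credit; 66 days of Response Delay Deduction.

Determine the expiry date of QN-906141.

Base term: filing date + 16 years → 7 August 2019.
Examination Delay Credit: +709 days → 16 July 2021.
Response Delay Deduction: −66 days → 11 May 2021.

2021-05-11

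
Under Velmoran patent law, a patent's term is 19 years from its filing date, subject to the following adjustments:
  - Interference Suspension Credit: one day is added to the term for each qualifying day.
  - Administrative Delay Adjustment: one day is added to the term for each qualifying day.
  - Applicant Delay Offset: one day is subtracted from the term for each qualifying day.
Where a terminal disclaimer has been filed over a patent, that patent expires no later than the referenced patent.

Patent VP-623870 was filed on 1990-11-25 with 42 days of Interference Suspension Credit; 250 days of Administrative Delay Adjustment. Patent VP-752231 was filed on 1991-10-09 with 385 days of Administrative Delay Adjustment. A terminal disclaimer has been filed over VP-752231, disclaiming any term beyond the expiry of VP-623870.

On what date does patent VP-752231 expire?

2010-09-13

Natural term of VP-752231:
  Base: filing + 19 years → 9 October 2010.
  Administrative Delay Adjustment: +385 days → 29 October 2011.
Expiry of referenced patent VP-623870:
  Base: filing + 19 years → 25 November 2009.
  Interference Suspension Credit: +42 days → 6 January 2010.
  Administrative Delay Adjustment: +250 days → 13 September 2010.
Terminal disclaimer: VP-752231 expires on the earlier of 29 October 2011 and 13 September 2010.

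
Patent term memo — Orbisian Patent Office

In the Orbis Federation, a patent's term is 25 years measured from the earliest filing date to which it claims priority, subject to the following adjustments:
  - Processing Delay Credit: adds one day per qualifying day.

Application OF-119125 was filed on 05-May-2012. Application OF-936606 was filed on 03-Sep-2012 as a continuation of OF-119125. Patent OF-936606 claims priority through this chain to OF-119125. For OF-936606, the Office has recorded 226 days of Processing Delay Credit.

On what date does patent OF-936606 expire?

Earliest priority filing: 5 May 2012.
Base term: 5 May 2012 + 25 years → 5 May 2037.
Processing Delay Credit: +226 days → 17 December 2037.

2037-12-17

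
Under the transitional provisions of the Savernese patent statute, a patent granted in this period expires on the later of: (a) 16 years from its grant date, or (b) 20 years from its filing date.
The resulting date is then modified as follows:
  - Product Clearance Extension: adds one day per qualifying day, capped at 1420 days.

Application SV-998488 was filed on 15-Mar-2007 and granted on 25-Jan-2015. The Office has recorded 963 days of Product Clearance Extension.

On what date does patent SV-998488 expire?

(a) grant + 16 years → 25 January 2031.
(b) filing + 20 years → 15 March 2027.
Later of the two: 25 January 2031.
Product Clearance Extension: 963 days (within the 1420-day cap) → +963 days → 14 September 2033.

September 14, 2033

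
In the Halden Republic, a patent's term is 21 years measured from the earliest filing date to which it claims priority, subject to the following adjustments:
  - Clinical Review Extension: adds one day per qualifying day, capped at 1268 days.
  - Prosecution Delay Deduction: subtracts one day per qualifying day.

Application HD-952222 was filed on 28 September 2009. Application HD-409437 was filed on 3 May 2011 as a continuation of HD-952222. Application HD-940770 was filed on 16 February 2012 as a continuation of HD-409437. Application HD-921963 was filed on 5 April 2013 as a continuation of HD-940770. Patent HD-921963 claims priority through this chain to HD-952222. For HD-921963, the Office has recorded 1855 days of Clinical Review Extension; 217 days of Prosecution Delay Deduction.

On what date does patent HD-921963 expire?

Earliest priority filing: 28 September 2009.
Base term: 28 September 2009 + 21 years → 28 September 2030.
Clinical Review Extension: 1855 days claimed exceeds the 1268-day cap, so +1268 days → 19 March 2034.
Prosecution Delay Deduction: −217 days → 14 August 2033.

August 14, 2033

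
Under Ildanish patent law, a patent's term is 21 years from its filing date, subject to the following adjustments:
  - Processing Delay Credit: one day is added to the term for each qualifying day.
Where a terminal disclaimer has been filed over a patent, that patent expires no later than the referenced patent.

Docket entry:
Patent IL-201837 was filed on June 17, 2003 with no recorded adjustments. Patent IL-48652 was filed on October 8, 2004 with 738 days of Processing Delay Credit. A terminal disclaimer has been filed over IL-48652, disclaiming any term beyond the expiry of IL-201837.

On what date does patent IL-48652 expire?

June 17, 2024

Natural term of IL-48652:
  Base: filing + 21 years → 8 October 2025.
  Processing Delay Credit: +738 days → 16 October 2027.
Expiry of referenced patent IL-201837:
  Base: filing + 21 years → 17 June 2024.
Terminal disclaimer: IL-48652 expires on the earlier of 16 October 2027 and 17 June 2024.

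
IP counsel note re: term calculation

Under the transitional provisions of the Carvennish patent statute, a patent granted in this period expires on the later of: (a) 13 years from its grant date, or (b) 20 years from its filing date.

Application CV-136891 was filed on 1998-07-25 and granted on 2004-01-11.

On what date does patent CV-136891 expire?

(a) grant + 13 years → 11 January 2017.
(b) filing + 20 years → 25 July 2018.
Later of the two: 25 July 2018.

2018-07-25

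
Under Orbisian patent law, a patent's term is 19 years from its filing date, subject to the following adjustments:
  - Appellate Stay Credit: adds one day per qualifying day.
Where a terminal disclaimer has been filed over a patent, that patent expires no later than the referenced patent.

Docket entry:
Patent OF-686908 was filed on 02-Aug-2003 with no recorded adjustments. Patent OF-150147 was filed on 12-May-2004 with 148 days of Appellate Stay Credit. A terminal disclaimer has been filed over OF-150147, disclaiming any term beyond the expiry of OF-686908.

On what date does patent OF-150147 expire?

2022-08-02

Natural term of OF-150147:
  Base: filing + 19 years → 12 May 2023.
  Appellate Stay Credit: +148 days → 7 October 2023.
Expiry of referenced patent OF-686908:
  Base: filing + 19 years → 2 August 2022.
Terminal disclaimer: OF-150147 expires on the earlier of 7 October 2023 and 2 August 2022.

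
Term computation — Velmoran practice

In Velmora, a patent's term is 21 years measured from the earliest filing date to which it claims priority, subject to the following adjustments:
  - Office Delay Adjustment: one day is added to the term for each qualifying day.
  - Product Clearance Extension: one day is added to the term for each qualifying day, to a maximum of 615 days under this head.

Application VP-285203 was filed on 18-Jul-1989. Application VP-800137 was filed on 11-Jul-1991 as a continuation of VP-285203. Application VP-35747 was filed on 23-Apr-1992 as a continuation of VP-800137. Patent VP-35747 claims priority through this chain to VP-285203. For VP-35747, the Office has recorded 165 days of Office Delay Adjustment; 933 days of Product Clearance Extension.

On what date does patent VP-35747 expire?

September 5, 2012

Earliest priority filing: 18 July 1989.
Base term: 18 July 1989 + 21 years → 18 July 2010.
Office Delay Adjustment: +165 days → 30 December 2010.
Product Clearance Extension: 933 days claimed exceeds the 615-day cap, so +615 days → 5 September 2012.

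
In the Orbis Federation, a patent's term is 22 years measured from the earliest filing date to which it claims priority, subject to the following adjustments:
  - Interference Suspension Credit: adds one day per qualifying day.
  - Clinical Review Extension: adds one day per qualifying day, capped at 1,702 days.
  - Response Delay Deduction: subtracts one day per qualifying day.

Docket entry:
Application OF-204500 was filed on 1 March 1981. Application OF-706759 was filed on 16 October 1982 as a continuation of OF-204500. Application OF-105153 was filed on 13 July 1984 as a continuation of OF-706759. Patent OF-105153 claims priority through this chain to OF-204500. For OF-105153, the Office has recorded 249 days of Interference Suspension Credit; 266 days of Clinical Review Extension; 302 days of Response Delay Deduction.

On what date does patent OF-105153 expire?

Earliest priority filing: 1 March 1981.
Base term: 1 March 1981 + 22 years → 1 March 2003.
Interference Suspension Credit: +249 days → 5 November 2003.
Clinical Review Extension: 266 days (within the 1702-day cap) → +266 days → 28 July 2004.
Response Delay Deduction: −302 days → 30 September 2003.

September 30, 2003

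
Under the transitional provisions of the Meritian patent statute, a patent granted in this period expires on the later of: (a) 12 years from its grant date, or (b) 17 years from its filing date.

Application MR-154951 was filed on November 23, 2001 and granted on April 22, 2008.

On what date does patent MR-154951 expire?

(a) grant + 12 years → 22 April 2020.
(b) filing + 17 years → 23 November 2018.
Later of the two: 22 April 2020.

April 22, 2020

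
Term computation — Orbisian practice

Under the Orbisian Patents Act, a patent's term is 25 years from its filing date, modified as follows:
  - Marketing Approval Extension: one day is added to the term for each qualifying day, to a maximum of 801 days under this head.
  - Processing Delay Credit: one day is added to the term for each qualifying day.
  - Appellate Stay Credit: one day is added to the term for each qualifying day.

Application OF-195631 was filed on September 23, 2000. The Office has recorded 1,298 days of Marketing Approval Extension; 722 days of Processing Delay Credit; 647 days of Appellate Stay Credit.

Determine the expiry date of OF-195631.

Base term: filing date + 25 years → 23 September 2025.
Marketing Approval Extension: 1298 days claimed exceeds the 801-day cap, so +801 days → 3 December 2027.
Processing Delay Credit: +722 days → 24 November 2029.
Appellate Stay Credit: +647 days → 2 September 2031.

September 2, 2031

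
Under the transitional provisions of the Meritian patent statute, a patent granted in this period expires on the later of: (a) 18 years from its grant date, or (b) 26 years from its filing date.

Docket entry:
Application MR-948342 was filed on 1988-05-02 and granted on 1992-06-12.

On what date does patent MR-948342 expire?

(a) grant + 18 years → 12 June 2010.
(b) filing + 26 years → 2 May 2014.
Later of the two: 2 May 2014.

May 2, 2014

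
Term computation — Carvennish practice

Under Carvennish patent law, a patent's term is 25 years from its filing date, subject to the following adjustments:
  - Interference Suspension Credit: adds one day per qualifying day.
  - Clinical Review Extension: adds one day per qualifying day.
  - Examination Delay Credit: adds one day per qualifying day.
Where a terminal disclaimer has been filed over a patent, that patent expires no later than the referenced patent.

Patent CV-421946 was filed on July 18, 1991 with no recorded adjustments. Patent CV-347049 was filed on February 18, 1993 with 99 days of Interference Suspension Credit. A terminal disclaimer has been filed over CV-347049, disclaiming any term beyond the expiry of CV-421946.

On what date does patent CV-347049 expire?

2016-07-18

Natural term of CV-347049:
  Base: filing + 25 years → 18 February 2018.
  Interference Suspension Credit: +99 days → 28 May 2018.
Expiry of referenced patent CV-421946:
  Base: filing + 25 years → 18 July 2016.
Terminal disclaimer: CV-347049 expires on the earlier of 28 May 2018 and 18 July 2016.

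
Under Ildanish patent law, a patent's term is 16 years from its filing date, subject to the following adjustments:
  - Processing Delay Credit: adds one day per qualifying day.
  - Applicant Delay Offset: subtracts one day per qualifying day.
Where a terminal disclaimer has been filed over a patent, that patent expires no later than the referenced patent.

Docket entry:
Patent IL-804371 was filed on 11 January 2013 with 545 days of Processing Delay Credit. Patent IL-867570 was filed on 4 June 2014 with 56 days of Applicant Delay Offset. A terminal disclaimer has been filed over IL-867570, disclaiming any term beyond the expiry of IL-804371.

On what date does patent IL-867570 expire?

Natural term of IL-867570:
  Base: filing + 16 years → 4 June 2030.
  Applicant Delay Offset: −56 days → 9 April 2030.
Expiry of referenced patent IL-804371:
  Base: filing + 16 years → 11 January 2029.
  Processing Delay Credit: +545 days → 10 July 2030.
Terminal disclaimer: IL-867570 expires on the earlier of 9 April 2030 and 10 July 2030.

2030-04-09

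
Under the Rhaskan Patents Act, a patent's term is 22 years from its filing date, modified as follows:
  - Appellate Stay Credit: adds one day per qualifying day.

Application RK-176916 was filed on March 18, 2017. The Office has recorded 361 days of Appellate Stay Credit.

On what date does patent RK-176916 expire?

Base term: filing date + 22 years → 18 March 2039.
Appellate Stay Credit: +361 days → 13 March 2040.

March 13, 2040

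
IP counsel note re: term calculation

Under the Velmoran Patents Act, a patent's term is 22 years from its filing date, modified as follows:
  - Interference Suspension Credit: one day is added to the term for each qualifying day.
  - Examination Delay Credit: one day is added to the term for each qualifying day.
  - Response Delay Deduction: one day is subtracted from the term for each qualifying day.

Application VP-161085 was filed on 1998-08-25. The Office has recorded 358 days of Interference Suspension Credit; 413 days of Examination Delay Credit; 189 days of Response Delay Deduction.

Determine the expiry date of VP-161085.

March 30, 2022

Base term: filing date + 22 years → 25 August 2020.
Interference Suspension Credit: +358 days → 18 August 2021.
Examination Delay Credit: +413 days → 5 October 2022.
Response Delay Deduction: −189 days → 30 March 2022.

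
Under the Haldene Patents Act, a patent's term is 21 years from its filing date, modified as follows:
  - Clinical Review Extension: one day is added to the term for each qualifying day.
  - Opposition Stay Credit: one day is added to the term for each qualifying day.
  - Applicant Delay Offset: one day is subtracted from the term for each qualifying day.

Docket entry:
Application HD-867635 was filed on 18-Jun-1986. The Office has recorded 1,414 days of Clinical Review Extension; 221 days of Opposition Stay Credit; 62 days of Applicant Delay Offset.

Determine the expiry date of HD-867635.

2011-10-08

Base term: filing date + 21 years → 18 June 2007.
Clinical Review Extension: +1414 days → 2 May 2011.
Opposition Stay Credit: +221 days → 9 December 2011.
Applicant Delay Offset: −62 days → 8 October 2011.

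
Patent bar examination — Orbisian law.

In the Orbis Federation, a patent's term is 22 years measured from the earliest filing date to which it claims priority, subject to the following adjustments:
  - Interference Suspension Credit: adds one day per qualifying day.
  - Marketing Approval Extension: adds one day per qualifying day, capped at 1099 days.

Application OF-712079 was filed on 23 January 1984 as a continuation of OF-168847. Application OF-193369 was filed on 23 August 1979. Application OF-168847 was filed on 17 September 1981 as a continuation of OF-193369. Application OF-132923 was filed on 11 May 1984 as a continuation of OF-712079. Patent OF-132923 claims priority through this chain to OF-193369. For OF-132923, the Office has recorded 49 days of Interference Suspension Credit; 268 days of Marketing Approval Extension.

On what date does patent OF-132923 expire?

Earliest priority filing: 23 August 1979.
Base term: 23 August 1979 + 22 years → 23 August 2001.
Interference Suspension Credit: +49 days → 11 October 2001.
Marketing Approval Extension: 268 days (within the 1099-day cap) → +268 days → 6 July 2002.

July 6, 2002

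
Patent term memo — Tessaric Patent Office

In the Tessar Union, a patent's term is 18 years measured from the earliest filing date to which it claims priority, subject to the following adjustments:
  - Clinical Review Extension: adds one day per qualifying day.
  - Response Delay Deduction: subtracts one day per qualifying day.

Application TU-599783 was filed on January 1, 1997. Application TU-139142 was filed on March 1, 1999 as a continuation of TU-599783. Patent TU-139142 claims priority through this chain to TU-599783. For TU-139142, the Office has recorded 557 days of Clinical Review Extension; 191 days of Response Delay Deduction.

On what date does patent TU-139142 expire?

Earliest priority filing: 1 January 1997.
Base term: 1 January 1997 + 18 years → 1 January 2015.
Clinical Review Extension: +557 days → 11 July 2016.
Response Delay Deduction: −191 days → 2 January 2016.

2016-01-02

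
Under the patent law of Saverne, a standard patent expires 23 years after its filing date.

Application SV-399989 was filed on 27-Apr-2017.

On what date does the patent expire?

April 27, 2040

Filing date + 23 years → 27 April 2040.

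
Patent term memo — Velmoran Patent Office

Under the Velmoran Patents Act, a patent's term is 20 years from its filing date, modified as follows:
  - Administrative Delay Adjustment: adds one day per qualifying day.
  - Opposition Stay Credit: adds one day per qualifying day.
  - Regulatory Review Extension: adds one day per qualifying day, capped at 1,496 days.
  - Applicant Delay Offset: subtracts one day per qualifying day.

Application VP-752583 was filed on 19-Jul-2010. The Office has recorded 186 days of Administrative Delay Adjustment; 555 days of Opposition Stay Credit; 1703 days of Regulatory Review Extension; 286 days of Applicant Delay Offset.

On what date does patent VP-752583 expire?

Base term: filing date + 20 years → 19 July 2030.
Administrative Delay Adjustment: +186 days → 21 January 2031.
Opposition Stay Credit: +555 days → 29 July 2032.
Regulatory Review Extension: 1703 days claimed exceeds the 1496-day cap, so +1496 days → 2 September 2036.
Applicant Delay Offset: −286 days → 21 November 2035.

2035-11-21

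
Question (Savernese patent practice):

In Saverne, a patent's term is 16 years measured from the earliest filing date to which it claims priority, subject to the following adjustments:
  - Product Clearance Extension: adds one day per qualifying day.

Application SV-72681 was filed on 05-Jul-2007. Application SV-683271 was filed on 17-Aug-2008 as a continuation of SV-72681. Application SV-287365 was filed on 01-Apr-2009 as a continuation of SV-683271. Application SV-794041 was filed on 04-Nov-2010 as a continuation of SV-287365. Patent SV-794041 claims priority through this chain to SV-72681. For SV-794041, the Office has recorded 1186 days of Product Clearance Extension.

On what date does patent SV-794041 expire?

2026-10-03

Earliest priority filing: 5 July 2007.
Base term: 5 July 2007 + 16 years → 5 July 2023.
Product Clearance Extension: +1186 days → 3 October 2026.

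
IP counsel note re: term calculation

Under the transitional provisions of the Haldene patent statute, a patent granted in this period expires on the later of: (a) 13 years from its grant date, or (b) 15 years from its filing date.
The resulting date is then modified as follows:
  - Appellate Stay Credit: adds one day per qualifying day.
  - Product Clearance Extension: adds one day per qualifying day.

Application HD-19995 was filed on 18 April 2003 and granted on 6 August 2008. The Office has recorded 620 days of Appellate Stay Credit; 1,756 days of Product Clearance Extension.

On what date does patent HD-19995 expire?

(a) grant + 13 years → 6 August 2021.
(b) filing + 15 years → 18 April 2018.
Later of the two: 6 August 2021.
Appellate Stay Credit: +620 days → 18 April 2023.
Product Clearance Extension: +1756 days → 7 February 2028.

February 7, 2028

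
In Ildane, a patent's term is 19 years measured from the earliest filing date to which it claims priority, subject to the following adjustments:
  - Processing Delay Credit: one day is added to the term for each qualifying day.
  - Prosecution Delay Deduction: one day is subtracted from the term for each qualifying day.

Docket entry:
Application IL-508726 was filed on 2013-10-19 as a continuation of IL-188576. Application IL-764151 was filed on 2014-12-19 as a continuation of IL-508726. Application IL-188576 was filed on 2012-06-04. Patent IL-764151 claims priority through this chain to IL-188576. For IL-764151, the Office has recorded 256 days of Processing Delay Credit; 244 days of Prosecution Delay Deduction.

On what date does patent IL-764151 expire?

Earliest priority filing: 4 June 2012.
Base term: 4 June 2012 + 19 years → 4 June 2031.
Processing Delay Credit: +256 days → 15 February 2032.
Prosecution Delay Deduction: −244 days → 16 June 2031.

2031-06-16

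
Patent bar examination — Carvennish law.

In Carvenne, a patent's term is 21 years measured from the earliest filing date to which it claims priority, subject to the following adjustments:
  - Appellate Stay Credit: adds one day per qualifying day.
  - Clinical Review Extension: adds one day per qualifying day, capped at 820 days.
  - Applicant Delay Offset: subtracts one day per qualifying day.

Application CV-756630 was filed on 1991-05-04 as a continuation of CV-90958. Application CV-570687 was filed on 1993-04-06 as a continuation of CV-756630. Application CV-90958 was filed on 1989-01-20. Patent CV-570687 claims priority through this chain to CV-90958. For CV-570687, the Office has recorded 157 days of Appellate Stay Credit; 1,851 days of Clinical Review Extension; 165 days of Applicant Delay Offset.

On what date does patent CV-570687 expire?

Earliest priority filing: 20 January 1989.
Base term: 20 January 1989 + 21 years → 20 January 2010.
Appellate Stay Credit: +157 days → 26 June 2010.
Clinical Review Extension: 1851 days claimed exceeds the 820-day cap, so +820 days → 23 September 2012.
Applicant Delay Offset: −165 days → 11 April 2012.

April 11, 2012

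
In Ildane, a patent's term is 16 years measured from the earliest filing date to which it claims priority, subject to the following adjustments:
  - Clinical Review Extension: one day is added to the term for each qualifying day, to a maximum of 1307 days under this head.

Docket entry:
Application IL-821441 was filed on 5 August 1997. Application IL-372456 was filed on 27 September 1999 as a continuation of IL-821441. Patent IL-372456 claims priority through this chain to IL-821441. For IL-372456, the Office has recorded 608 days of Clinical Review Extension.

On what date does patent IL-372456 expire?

April 5, 2015

Earliest priority filing: 5 August 1997.
Base term: 5 August 1997 + 16 years → 5 August 2013.
Clinical Review Extension: 608 days (within the 1307-day cap) → +608 days → 5 April 2015.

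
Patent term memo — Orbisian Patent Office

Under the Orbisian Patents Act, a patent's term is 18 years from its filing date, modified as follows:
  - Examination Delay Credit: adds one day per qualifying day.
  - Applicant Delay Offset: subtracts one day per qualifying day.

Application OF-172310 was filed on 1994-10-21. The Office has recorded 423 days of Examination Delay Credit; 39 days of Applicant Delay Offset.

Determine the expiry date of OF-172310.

Base term: filing date + 18 years → 21 October 2012.
Examination Delay Credit: +423 days → 18 December 2013.
Applicant Delay Offset: −39 days → 9 November 2013.

2013-11-09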